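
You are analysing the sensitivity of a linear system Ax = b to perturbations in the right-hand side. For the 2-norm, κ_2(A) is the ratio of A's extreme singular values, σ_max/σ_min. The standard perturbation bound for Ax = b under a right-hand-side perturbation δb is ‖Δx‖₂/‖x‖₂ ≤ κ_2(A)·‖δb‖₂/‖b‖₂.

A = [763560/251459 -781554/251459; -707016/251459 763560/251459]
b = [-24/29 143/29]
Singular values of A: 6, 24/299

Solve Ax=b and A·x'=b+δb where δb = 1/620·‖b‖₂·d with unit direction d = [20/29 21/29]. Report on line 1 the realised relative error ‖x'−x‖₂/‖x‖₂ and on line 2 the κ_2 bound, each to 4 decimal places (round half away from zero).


0.0027
0.1206

largest singular value 6, smallest 24/299
κ = σ_max/σ_min = 6/(24/299) = 74.7500
perturbation bound = 74.7500·1/620 = 0.1206
solve Ax = b  →  x = [26.6049 26.2586]
2-norm of b is 5.0000; of x, 37.3809
δb = ε·‖b‖·d = [0.0056 0.0058]; solving A·Δx = δb gives ‖Δx‖ = 0.1005
relative error = 0.0027
realised/bound (from unrounded values) ≈ 0.0223


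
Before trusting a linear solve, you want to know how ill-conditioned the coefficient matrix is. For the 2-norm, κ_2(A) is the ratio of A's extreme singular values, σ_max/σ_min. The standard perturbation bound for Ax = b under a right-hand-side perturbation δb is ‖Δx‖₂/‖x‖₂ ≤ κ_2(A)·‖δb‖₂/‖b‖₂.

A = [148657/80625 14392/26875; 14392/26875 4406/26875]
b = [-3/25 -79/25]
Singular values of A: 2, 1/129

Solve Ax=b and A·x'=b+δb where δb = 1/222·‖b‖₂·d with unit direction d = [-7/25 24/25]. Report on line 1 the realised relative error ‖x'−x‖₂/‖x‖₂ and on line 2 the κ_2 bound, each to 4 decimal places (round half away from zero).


largest singular value 2, smallest 1/129
κ_2(A) = 2 / (1/129) = 258.0000
perturbation bound = 258.0000·1/222 = 1.1622
solve Ax = b  →  x = [107.8800 -371.6600]
2-norm of b is 3.1623; of x, 387.0003
Δx = A⁻¹·δb where δb = 1/222·3.1623·d; ‖Δx‖ = 1.8375
realised ‖Δx‖/‖x‖ = 0.0047
so the bound overstates the realised error by a factor of ≈ 244.7605 (computed from the unrounded values)

0.0047
1.1622


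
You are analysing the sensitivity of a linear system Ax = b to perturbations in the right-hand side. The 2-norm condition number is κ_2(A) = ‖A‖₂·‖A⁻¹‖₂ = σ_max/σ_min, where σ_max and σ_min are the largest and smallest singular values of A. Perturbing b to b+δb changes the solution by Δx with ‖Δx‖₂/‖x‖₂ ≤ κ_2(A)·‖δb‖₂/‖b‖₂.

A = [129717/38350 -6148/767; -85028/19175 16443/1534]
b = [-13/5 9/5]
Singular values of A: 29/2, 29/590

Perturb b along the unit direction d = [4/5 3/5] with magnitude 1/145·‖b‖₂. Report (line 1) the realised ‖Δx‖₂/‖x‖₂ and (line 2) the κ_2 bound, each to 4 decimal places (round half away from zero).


0.0218
2.0345

σ_max = 29/2, σ_min = 29/590
condition number: (29/2) ÷ (29/590) = 295.0000
κ_2(A)·‖δb‖/‖b‖ = 2.0345
solve Ax = b  →  x = [-18.8594 -7.6340]
2-norm of b is 3.1623; of x, 20.3459
Δx = A⁻¹·δb where δb = 1/145·3.1623·d; ‖Δx‖ = 0.4437
relative error = 0.0218
tightness: 0.0218 against a bound of 2.0345 (unrounded ratio ≈ 0.0107)


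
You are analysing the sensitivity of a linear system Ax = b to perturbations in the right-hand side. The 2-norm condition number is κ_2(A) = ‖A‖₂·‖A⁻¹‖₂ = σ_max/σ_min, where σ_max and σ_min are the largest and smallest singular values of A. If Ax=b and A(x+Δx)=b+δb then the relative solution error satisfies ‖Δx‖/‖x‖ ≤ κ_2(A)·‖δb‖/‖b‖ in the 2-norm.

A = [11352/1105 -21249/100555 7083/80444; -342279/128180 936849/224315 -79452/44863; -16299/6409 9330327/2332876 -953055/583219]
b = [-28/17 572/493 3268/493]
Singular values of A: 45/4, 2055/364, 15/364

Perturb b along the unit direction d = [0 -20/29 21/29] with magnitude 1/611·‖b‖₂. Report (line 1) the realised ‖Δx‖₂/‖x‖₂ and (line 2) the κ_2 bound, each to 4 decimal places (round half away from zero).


0.0028
0.4468

largest singular value 45/4, smallest 15/364
κ_2(A) = (45/4) / (15/364) = 273.0000
bound on ‖Δx‖/‖x‖: κ·ε = 273.0000·1/611 = 0.4468
solve Ax = b  →  x = [-0.1429 38.0531 89.3001]
‖b‖₂ = 6.9282 and ‖x‖₂ = 97.0699
re-solving with b+δb shifts x by Δx of norm 0.2752
relative error = 0.0028
realised/bound (from unrounded values) ≈ 0.0063


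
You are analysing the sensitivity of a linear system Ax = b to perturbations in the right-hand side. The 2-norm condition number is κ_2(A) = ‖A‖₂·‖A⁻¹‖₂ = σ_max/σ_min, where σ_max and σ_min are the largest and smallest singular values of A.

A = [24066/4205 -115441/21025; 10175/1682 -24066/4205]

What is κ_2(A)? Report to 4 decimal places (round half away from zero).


form AᵀA = [5832289/84100 -6943041/105125; -6943041/105125 33062941/525625] with trace 330629/2500 and determinant 529/2500
λ_max, λ_min = (330629/2500 ± √109310245641/6250000)/2 = 529/4, 1/625
κ_2(A) = √(λ_max/λ_min) = √((529/4) / (1/625)) = 287.5000

287.5000


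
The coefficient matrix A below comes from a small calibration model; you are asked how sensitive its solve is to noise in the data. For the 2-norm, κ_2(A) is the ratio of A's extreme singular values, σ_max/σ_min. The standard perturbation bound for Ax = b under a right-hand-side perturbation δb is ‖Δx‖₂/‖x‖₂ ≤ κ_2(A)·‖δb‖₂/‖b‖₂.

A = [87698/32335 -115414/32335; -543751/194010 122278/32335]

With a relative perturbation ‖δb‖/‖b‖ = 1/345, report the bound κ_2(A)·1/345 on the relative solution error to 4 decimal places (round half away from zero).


form AᵀA = [136156709/8951220 -15127021/745935; -15127021/745935 6723496/248645] with trace 75640513/1790244 and determinant 28561/447561
eigenvalues of AᵀA: λ = (tr ± √(tr²−4·det))/2 = 169/4, 676/447561
σ_max=√(169/4)=(13/2), σ_min=√(676/447561)=(26/669) → κ = 167.2500
bound on ‖Δx‖/‖x‖: κ·ε = 167.2500·1/345 = 0.4848

0.4848


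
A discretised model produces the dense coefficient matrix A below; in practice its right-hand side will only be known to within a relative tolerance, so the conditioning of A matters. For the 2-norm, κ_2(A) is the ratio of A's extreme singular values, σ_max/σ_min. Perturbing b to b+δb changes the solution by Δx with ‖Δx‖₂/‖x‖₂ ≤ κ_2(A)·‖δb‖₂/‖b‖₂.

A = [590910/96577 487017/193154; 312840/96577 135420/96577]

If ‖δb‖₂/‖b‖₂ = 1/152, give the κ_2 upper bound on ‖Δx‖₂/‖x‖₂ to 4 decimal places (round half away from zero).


AᵀA = [1546863300/32273761 644485815/32273761; 644485815/32273761 1074532401/129095044]; tr = 42970329/763876, det = 32400/190969
char-poly roots: 225/4 and 576/190969
κ_2(A) = √(λ_max/λ_min) = √((225/4) / (576/190969)) = 136.5625
worst-case relative error ≤ 136.5625 × 1/152 = 0.8984

0.8984


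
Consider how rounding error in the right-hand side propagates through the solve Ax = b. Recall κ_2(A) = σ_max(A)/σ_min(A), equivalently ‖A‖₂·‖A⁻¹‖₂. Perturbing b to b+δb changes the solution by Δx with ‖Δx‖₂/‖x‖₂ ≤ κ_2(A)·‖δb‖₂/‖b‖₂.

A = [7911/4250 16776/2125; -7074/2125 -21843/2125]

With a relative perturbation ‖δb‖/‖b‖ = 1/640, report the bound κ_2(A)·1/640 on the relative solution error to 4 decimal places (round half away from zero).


M = AᵀA = [10509993/722500 8834994/180625; 8834994/180625 30342033/180625]. tr(M)=211005/1156, det(M)=59049/1156
eigenvalues of AᵀA: λ = (tr ± √(tr²−4·det))/2 = 729/4, 81/289
σ_max=√(729/4)=(27/2), σ_min=√(81/289)=(9/17) → κ = 25.5000
κ_2(A)·‖δb‖/‖b‖ = 0.0398

0.0398


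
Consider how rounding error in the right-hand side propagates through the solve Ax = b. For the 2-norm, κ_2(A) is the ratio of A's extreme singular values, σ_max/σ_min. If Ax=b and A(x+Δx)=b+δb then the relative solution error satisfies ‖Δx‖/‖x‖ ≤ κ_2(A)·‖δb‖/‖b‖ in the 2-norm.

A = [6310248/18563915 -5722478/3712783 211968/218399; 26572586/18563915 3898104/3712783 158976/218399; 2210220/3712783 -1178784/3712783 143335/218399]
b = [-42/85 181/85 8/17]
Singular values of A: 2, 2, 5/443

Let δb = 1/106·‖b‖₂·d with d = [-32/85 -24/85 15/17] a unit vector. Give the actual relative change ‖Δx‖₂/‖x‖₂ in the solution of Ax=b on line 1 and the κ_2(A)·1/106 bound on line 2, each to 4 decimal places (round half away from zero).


σ_max = 2, σ_min = 5/443
condition number: 2 ÷ (5/443) = 177.2000
worst-case relative error ≤ 177.2000 × 1/106 = 1.6717
solve Ax = b  →  x = [0.7901 0.7120 0.3448]
‖b‖ = 2.2361, ‖x‖ = 1.1180
δb = ε·‖b‖·d = [-0.0079 -0.0060 0.0186]; solving A·Δx = δb gives ‖Δx‖ = 1.8690
relative error = 1.6717
so the bound is sharp here: realised error equals the bound

1.6717
1.6717


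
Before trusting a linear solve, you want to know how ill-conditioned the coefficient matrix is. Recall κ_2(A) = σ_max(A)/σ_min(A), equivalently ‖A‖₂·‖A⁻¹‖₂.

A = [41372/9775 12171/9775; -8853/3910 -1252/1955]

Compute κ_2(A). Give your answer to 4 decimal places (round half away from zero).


230.0000

AᵀA = [30470449/1322500 2221758/330625; 2221758/330625 648169/330625]; tr = 52901/2116, det = 25/2116
solving λ² − 52901/2116·λ + 25/2116 = 0 gives λ = 25, 1/2116
so κ_2 = √(25 / (1/2116)) = 230.0000


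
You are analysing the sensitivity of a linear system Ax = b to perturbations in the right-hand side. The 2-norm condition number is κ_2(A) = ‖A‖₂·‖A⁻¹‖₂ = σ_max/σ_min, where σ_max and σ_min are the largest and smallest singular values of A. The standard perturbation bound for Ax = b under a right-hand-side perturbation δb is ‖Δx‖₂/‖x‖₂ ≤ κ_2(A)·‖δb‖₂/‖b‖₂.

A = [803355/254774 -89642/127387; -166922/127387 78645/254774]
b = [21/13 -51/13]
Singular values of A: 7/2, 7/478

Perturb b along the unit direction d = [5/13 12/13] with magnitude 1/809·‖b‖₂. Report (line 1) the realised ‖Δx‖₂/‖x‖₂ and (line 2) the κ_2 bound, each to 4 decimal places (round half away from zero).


0.0017
0.2954

largest singular value 7/2, smallest 7/478
condition number: (7/2) ÷ (7/478) = 239.0000
perturbation bound = 239.0000·1/809 = 0.2954
solve Ax = b  →  x = [-44.1324 -200.0488]
‖b‖₂ = 4.2426 and ‖x‖₂ = 204.8589
re-solving with b+δb shifts x by Δx of norm 0.3581
relative error = 0.0017
tightness: 0.0017 against a bound of 0.2954 (unrounded ratio ≈ 0.0059)


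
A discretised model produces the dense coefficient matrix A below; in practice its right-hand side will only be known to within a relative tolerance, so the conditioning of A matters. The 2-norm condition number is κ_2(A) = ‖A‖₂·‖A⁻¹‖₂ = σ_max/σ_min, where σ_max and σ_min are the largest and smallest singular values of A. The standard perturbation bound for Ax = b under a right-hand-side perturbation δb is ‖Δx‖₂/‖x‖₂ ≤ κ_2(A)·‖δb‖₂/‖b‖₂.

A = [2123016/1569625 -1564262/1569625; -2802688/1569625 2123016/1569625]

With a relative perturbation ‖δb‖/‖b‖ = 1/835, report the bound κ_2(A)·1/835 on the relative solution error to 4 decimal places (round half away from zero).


0.1880

M = AᵀA = [494490278464/98548905625 -370844188848/98548905625; -370844188848/98548905625 278164501636/98548905625]. tr(M)=30906191204/3941956225, det(M)=9834496/3941956225
λ_max, λ_min = (30906191204/3941956225 ± √955037586127299219216/15539018879816250625)/2 = 196/25, 50176/157678249
so κ_2 = √((196/25) / (50176/157678249)) = 156.9625
bound on ‖Δx‖/‖x‖: κ·ε = 156.9625·1/835 = 0.1880


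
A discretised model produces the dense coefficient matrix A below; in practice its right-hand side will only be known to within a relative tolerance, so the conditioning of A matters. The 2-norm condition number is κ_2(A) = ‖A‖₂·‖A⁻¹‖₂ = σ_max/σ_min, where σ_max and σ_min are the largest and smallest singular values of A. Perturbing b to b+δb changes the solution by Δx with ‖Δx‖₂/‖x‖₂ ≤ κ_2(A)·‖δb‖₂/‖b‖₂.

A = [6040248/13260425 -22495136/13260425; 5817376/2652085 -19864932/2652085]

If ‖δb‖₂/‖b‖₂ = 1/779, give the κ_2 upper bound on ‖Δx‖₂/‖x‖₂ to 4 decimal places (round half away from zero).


form AᵀA = [525003678784/104603730625 -1799476898688/104603730625; -1799476898688/104603730625 6169791331216/104603730625] with trace 10711672016/167365969 and determinant 16000000/167365969
eigenvalues of AᵀA: λ = (tr ± √(tr²−4·det))/2 = 64, 250000/167365969
κ_2(A) = √(λ_max/λ_min) = √(64 / (250000/167365969)) = 206.9920
bound on ‖Δx‖/‖x‖: κ·ε = 206.9920·1/779 = 0.2657

0.2657


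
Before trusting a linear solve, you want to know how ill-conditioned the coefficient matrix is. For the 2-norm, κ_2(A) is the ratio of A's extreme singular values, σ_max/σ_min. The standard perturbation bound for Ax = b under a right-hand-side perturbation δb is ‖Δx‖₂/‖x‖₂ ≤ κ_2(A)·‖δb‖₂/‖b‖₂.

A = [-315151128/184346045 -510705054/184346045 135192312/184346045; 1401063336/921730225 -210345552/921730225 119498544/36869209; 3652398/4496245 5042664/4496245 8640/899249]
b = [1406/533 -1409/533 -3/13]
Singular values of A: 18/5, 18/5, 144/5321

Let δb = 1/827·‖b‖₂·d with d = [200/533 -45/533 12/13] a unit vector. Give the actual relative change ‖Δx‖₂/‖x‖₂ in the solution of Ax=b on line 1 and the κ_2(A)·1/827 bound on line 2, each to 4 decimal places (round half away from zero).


0.0045
0.1609

largest singular value 18/5, smallest 144/5321
κ = σ_max/σ_min = (18/5)/(144/5321) = 133.0250
perturbation bound = 133.0250·1/827 = 0.1609
solve Ax = b  →  x = [-27.9581 19.9269 13.6993]
2-norm of b is 3.7417; of x, 36.9650
with δb = [0.0017 -0.0004 0.0042], A·Δx = δb → ‖Δx‖ = 0.1672
realised ‖Δx‖/‖x‖ = 0.0045
realised/bound (from unrounded values) ≈ 0.0281


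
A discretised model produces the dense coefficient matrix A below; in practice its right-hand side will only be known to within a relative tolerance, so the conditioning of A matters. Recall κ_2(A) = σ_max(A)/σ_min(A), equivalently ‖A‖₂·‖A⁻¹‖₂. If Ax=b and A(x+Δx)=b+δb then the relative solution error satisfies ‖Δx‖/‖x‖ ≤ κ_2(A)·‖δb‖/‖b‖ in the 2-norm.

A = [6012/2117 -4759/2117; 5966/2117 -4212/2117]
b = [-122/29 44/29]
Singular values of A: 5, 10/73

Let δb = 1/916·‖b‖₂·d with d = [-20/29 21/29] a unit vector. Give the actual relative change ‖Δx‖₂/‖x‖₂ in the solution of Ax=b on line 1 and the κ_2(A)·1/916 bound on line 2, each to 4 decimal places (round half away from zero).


0.0012
0.0398

from the listed singular values, σ₁ = 5, σ_n = 10/73
κ_2(A) = 5 / (10/73) = 36.5000
perturbation bound = 36.5000·1/916 = 0.0398
solve Ax = b  →  x = [17.2000 23.6000]
‖b‖₂ = 4.4721 and ‖x‖₂ = 29.2027
re-solving with b+δb shifts x by Δx of norm 0.0356
dividing the unrounded norms, ‖Δx‖/‖x‖ = 0.0012
so the bound overstates the realised error by a factor of ≈ 32.6497 (computed from the unrounded values)


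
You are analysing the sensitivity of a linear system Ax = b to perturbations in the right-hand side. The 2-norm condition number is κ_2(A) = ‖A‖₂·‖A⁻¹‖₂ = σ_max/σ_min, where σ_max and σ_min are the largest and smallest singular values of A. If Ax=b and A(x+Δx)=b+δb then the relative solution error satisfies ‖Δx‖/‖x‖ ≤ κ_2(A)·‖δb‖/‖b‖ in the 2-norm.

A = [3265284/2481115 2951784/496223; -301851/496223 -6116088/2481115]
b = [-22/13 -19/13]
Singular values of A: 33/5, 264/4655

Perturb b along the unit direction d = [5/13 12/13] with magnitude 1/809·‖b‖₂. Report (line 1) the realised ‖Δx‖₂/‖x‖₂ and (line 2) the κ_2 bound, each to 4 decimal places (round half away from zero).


0.0014
0.1439

largest singular value 33/5, smallest 264/4655
κ_2(A) = (33/5) / (264/4655) = 116.3750
κ_2(A)·‖δb‖/‖b‖ = 0.1439
solve Ax = b  →  x = [34.3718 -7.8890]
2-norm of b is 2.2361; of x, 35.2655
Δx = A⁻¹·δb where δb = 1/809·2.2361·d; ‖Δx‖ = 0.0487
relative error = 0.0014
so the bound overstates the realised error by a factor of ≈ 104.0899 (computed from the unrounded values)


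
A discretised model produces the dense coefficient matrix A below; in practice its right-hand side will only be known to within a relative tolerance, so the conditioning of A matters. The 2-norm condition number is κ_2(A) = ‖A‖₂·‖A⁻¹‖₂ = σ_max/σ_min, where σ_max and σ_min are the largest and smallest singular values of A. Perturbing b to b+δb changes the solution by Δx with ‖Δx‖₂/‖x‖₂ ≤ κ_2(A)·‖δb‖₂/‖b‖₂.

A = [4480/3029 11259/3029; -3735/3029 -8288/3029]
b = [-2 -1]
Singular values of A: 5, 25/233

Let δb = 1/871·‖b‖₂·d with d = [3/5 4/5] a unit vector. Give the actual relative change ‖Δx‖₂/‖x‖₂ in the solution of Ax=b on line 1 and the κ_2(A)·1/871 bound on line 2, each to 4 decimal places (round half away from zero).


from the listed singular values, σ₁ = 5, σ_n = 25/233
κ_2(A) = 5 / (25/233) = 46.6000
bound on ‖Δx‖/‖x‖: κ·ε = 46.6000·1/871 = 0.0535
solve Ax = b  →  x = [17.1292 -7.3538]
2-norm of b is 2.2361; of x, 18.6411
Δx = A⁻¹·δb where δb = 1/871·2.2361·d; ‖Δx‖ = 0.0239
realised ‖Δx‖/‖x‖ = 0.0013
realised/bound (from unrounded values) ≈ 0.0240

0.0013
0.0535


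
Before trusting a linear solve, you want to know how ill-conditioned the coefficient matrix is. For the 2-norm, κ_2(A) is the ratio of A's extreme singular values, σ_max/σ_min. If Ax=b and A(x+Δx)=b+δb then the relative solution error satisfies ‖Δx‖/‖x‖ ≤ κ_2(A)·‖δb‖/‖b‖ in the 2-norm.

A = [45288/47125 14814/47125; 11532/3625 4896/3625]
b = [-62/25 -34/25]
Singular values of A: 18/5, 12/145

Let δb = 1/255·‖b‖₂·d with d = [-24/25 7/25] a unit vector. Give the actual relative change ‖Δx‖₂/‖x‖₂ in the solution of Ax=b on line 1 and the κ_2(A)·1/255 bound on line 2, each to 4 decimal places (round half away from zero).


0.0055
0.1706

largest singular value 18/5, smallest 12/145
condition number: (18/5) ÷ (12/145) = 43.5000
bound on ‖Δx‖/‖x‖: κ·ε = 43.5000·1/255 = 0.1706
solve Ax = b  →  x = [-9.8077 22.0940]
‖b‖₂ = 2.8284 and ‖x‖₂ = 24.1731
Δx = A⁻¹·δb where δb = 1/255·2.8284·d; ‖Δx‖ = 0.1340
realised ‖Δx‖/‖x‖ = 0.0055
realised/bound (from unrounded values) ≈ 0.0325


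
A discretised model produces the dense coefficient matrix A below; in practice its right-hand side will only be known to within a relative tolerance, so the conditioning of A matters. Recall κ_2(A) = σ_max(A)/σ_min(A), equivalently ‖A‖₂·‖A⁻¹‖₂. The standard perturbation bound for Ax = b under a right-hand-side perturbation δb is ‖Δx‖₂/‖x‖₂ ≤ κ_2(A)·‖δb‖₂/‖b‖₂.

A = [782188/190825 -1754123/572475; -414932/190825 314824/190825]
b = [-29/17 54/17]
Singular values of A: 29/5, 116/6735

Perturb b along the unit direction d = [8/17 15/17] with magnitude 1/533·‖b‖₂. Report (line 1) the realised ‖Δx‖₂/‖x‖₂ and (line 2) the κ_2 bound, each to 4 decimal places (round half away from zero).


0.0034
0.6318

from the listed singular values, σ₁ = 29/5, σ_n = 116/6735
condition number: (29/5) ÷ (116/6735) = 336.7500
κ_2(A)·‖δb‖/‖b‖ = 0.6318
solve Ax = b  →  x = [69.2586 93.2069]
2-norm of b is 3.6056; of x, 116.1218
δb = ε·‖b‖·d = [0.0032 0.0060]; solving A·Δx = δb gives ‖Δx‖ = 0.3928
dividing the unrounded norms, ‖Δx‖/‖x‖ = 0.0034
so the bound overstates the realised error by a factor of ≈ 186.7971 (computed from the unrounded values)


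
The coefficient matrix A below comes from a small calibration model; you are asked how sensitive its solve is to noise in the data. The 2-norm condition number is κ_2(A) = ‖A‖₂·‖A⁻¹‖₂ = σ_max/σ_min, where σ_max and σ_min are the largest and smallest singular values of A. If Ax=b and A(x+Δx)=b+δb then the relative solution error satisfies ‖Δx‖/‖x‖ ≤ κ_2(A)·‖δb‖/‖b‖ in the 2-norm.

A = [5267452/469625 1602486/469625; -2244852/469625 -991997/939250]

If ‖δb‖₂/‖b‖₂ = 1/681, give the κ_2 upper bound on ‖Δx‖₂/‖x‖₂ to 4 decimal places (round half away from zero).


M = AᵀA = [193996515232/1305015625 56535274026/1305015625; 56535274026/1305015625 66602979697/5220062500]. tr(M)=269628493/1670420, det(M)=1040578564/52200625
λ_max, λ_min = (269628493/1670420 ± √1811925855552670209/69757574410000)/2 = 16129/100, 258064/2088025
κ_2(A) = √(λ_max/λ_min) = √((16129/100) / (258064/2088025)) = 36.1250
perturbation bound = 36.1250·1/681 = 0.0530

0.0530


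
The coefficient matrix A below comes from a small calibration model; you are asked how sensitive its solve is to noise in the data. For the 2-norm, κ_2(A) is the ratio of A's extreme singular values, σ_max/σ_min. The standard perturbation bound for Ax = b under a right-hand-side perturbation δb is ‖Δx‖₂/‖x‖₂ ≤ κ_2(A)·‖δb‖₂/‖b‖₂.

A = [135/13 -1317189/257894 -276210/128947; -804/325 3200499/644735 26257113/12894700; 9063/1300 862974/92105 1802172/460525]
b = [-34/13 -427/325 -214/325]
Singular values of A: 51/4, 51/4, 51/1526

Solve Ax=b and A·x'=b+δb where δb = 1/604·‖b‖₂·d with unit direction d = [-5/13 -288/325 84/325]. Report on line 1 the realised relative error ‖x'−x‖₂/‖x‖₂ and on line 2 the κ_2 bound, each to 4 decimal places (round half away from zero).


0.0025
0.6316

σ_max = 51/4, σ_min = 51/1526
κ = σ_max/σ_min = (51/4)/(51/1526) = 381.5000
κ_2(A)·‖δb‖/‖b‖ = 0.6316
solve Ax = b  →  x = [-0.1753 -23.0123 55.2416]
‖b‖ = 3.0000, ‖x‖ = 59.8434
re-solving with b+δb shifts x by Δx of norm 0.1486
relative error = 0.0025
realised/bound (from unrounded values) ≈ 0.0039


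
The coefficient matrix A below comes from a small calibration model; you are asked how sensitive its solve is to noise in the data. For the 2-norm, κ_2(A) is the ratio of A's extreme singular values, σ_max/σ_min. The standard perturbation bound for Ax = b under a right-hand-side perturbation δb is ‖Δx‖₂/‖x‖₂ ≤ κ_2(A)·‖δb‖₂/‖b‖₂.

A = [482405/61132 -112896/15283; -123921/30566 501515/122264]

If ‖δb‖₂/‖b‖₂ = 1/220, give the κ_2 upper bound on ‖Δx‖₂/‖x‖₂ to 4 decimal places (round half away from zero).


0.2818

form AᵀA = [1017786301/12931216 -968839515/12931216; -968839515/12931216 3692836441/51724864] with trace 9231845/61504 and determinant 5764801/984064
eigenvalues of AᵀA: λ = (tr ± √(tr²−4·det))/2 = 2401/16, 2401/61504
κ_2(A) = √(λ_max/λ_min) = √((2401/16) / (2401/61504)) = 62.0000
worst-case relative error ≤ 62.0000 × 1/220 = 0.2818


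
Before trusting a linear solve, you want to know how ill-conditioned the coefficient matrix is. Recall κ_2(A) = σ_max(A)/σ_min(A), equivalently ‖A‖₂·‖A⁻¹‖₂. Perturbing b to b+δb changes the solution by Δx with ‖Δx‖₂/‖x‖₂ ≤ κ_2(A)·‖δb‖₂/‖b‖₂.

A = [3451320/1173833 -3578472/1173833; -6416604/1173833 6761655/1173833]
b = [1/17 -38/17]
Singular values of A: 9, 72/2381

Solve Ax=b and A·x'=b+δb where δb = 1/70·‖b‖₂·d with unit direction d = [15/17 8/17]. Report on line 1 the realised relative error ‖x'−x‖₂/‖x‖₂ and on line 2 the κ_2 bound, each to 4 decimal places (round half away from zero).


0.0319
4.2518

from the listed singular values, σ₁ = 9, σ_n = 72/2381
κ = σ_max/σ_min = 9/(72/2381) = 297.6250
κ_2(A)·‖δb‖/‖b‖ = 4.2518
solve Ax = b  →  x = [-23.7936 -22.9674]
‖b‖₂ = 2.2361 and ‖x‖₂ = 33.0702
δb = ε·‖b‖·d = [0.0282 0.0150]; solving A·Δx = δb gives ‖Δx‖ = 1.0564
relative error = 0.0319
realised/bound (from unrounded values) ≈ 0.0075


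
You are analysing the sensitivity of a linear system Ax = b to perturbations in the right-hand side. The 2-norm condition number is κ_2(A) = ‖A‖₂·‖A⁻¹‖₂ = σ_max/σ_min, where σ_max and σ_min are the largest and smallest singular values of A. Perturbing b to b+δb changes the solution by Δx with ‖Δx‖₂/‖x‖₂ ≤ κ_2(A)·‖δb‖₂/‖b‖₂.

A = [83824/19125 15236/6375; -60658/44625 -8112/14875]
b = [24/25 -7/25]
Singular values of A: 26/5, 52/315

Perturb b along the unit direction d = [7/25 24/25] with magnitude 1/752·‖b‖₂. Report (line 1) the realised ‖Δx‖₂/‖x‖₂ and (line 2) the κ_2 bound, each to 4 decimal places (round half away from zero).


0.0419
0.0419

from the listed singular values, σ₁ = 26/5, σ_n = 52/315
κ = σ_max/σ_min = (26/5)/(52/315) = 31.5000
worst-case relative error ≤ 31.5000 × 1/752 = 0.0419
solve Ax = b  →  x = [0.1697 0.0905]
‖b‖ = 1.0000, ‖x‖ = 0.1923
δb = ε·‖b‖·d = [0.0004 0.0013]; solving A·Δx = δb gives ‖Δx‖ = 0.0081
dividing the unrounded norms, ‖Δx‖/‖x‖ = 0.0419
tightness: 0.0419 against a bound of 0.0419; the bound is attained (ratio 1)


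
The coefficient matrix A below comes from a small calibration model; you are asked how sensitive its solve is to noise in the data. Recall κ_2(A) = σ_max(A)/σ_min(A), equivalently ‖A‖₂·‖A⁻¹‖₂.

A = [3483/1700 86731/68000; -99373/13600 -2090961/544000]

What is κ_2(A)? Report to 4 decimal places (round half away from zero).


51.2000

form AᵀA = [17042233/295936 363389517/11837440; 363389517/11837440 7765668721/473497600] with trace 121222289/1638400 and determinant 3418801/1638400
eigenvalues of AᵀA: λ = (tr ± √(tr²−4·det))/2 = 1849/25, 1849/65536
σ_max=√(1849/25)=(43/5), σ_min=√(1849/65536)=(43/256) → κ = 51.2000


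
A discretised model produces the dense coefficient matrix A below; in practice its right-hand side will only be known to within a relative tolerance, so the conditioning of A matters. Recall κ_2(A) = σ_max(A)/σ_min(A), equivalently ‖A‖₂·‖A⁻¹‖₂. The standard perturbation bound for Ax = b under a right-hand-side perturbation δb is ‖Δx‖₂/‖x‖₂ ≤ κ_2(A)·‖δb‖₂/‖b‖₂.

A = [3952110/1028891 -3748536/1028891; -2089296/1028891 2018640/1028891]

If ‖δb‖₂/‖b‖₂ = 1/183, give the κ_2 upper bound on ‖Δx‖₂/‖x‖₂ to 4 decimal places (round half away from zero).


1.4255

AᵀA = [69149935044/3663033529 -65855235600/3663033529; -65855235600/3663033529 62721209664/3663033529]; tr = 156802788/4355569, det = 82944/4355569
char-poly roots: 36 and 2304/4355569
κ = σ_max/σ_min = 6/(48/2087) = 260.8750
worst-case relative error ≤ 260.8750 × 1/183 = 1.4255


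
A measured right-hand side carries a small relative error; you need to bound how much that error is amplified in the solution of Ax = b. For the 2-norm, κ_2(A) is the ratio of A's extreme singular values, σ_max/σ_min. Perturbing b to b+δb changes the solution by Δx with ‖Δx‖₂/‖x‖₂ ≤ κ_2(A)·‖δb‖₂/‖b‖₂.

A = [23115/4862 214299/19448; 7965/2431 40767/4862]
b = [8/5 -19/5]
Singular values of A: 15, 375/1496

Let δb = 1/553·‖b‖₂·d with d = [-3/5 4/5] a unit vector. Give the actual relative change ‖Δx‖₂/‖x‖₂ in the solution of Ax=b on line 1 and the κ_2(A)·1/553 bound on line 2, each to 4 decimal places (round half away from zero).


0.0019
0.1082

largest singular value 15, smallest 375/1496
κ_2(A) = 15 / (375/1496) = 59.8400
perturbation bound = 59.8400·1/553 = 0.1082
solve Ax = b  →  x = [14.7042 -6.1990]
2-norm of b is 4.1231; of x, 15.9575
re-solving with b+δb shifts x by Δx of norm 0.0297
dividing the unrounded norms, ‖Δx‖/‖x‖ = 0.0019
tightness: 0.0019 against a bound of 0.1082 (unrounded ratio ≈ 0.0172)


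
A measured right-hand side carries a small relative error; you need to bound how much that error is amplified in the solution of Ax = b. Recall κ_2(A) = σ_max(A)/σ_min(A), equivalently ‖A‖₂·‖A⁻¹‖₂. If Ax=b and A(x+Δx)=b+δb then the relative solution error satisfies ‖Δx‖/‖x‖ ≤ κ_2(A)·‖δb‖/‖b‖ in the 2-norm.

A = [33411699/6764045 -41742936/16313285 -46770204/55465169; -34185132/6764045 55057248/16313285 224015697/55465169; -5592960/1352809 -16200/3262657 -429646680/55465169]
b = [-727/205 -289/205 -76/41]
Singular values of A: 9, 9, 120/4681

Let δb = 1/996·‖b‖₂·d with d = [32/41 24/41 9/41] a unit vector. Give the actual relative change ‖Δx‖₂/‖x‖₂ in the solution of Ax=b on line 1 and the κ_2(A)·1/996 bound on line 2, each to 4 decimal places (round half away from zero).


largest singular value 9, smallest 120/4681
condition number: 9 ÷ (120/4681) = 351.0750
κ_2(A)·‖δb‖/‖b‖ = 0.3525
solve Ax = b  →  x = [64.7547 137.7288 -34.4099]
‖b‖₂ = 4.2426 and ‖x‖₂ = 156.0334
δb = ε·‖b‖·d = [0.0033 0.0025 0.0009]; solving A·Δx = δb gives ‖Δx‖ = 0.1662
dividing the unrounded norms, ‖Δx‖/‖x‖ = 0.0011
so the bound overstates the realised error by a factor of ≈ 330.9969 (computed from the unrounded values)

0.0011
0.3525


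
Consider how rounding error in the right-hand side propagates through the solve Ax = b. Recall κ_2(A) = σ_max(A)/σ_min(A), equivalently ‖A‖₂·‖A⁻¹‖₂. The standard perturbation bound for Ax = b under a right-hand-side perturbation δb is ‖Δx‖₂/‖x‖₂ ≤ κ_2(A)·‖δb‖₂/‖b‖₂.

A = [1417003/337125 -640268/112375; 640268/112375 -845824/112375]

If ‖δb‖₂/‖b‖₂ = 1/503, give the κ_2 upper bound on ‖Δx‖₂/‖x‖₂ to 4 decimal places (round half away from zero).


form AᵀA = [227895420337/4546130625 -101276951972/1515376875; -101276951972/1515376875 45014454032/505125625] with trace 5064204053/36369045 and determinant 3102044416/4546130625
eigenvalues of AᵀA: λ = (tr ± √(tr²−4·det))/2 = 3481/25, 891136/181845225
κ_2(A) = √(λ_max/λ_min) = √((3481/25) / (891136/181845225)) = 168.5625
worst-case relative error ≤ 168.5625 × 1/503 = 0.3351

0.3351


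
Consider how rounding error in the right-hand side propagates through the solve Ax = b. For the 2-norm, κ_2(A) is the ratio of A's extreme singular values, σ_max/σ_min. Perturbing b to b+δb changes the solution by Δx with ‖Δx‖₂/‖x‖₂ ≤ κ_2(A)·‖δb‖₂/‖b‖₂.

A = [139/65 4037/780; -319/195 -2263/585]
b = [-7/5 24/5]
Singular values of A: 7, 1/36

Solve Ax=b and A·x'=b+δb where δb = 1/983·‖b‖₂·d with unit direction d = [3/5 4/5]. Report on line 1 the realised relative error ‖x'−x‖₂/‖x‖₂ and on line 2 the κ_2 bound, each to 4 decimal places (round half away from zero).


0.0017
0.2564

σ_max = 7, σ_min = 1/36
κ_2(A) = 7 / (1/36) = 252.0000
bound on ‖Δx‖/‖x‖: κ·ε = 252.0000·1/983 = 0.2564
solve Ax = b  →  x = [-99.9121 41.0110]
‖b‖₂ = 5.0000 and ‖x‖₂ = 108.0015
with δb = [0.0031 0.0041], A·Δx = δb → ‖Δx‖ = 0.1831
relative error = 0.0017
so the bound overstates the realised error by a factor of ≈ 151.2021 (computed from the unrounded values)


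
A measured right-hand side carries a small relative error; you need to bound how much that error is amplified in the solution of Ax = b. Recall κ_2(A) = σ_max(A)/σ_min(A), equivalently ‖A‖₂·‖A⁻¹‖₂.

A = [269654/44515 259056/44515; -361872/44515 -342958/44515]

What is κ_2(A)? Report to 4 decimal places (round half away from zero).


M = AᵀA = [8146584964/79263409 7758495360/79263409; 7758495360/79263409 7389208036/79263409]. tr(M)=18473000/94249, det(M)=38416/94249
λ_max, λ_min = (18473000/94249 ± √341237246321664/8882874001)/2 = 196, 196/94249
σ_max=√196=14, σ_min=√(196/94249)=(14/307) → κ = 307.0000

307.0000


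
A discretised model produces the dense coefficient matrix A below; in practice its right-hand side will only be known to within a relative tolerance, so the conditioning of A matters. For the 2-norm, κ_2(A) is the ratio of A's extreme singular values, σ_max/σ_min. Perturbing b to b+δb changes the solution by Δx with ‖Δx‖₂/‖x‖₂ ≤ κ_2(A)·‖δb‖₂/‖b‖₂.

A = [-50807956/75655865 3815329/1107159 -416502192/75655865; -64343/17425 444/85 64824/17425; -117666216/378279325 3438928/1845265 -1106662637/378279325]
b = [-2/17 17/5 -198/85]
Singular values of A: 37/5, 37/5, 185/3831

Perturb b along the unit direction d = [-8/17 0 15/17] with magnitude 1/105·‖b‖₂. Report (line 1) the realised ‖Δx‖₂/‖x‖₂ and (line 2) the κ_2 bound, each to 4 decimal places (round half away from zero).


from the listed singular values, σ₁ = 37/5, σ_n = 185/3831
κ_2(A) = (37/5) / (185/3831) = 153.2400
perturbation bound = 153.2400·1/105 = 1.4594
solve Ax = b  →  x = [-35.8655 -19.2515 -7.6542]
‖b‖₂ = 4.1231 and ‖x‖₂ = 41.4191
δb = ε·‖b‖·d = [-0.0185 0.0000 0.0346]; solving A·Δx = δb gives ‖Δx‖ = 0.8132
relative error = 0.0196
realised/bound (from unrounded values) ≈ 0.0135

0.0196
1.4594


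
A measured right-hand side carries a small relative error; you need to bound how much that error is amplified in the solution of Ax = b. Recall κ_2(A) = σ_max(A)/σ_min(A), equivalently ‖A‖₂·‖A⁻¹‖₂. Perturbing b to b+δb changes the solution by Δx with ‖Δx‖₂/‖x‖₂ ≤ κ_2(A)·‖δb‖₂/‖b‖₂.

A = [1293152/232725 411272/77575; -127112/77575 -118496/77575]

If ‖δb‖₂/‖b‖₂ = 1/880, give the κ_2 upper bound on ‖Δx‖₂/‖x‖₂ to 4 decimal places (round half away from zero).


AᵀA = [2908254784/86657481 923238400/28885827; 923238400/28885827 293097536/9628609]; tr = 6594688/103041, det = 4096/103041
λ_max, λ_min = (6594688/103041 ± √43488221593600/10617447681)/2 = 64, 64/103041
so κ_2 = √(64 / (64/103041)) = 321.0000
κ_2(A)·‖δb‖/‖b‖ = 0.3648

0.3648


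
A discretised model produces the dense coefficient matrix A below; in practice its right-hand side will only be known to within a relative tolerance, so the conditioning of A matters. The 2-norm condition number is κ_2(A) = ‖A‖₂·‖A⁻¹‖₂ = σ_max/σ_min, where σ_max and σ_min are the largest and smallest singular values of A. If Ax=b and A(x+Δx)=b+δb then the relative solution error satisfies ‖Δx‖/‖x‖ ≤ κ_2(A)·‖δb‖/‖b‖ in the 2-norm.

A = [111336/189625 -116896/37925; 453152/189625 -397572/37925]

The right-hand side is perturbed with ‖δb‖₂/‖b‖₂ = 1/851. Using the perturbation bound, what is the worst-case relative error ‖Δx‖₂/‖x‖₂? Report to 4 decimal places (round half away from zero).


form AᵀA = [348387904/57532225 -309080448/11506445; -309080448/11506445 274765072/2301289] with trace 4293584/34225 and determinant 50176/34225
eigenvalues of AᵀA: λ = (tr ± √(tr²−4·det))/2 = 3136/25, 16/1369
so κ_2 = √((3136/25) / (16/1369)) = 103.6000
κ_2(A)·‖δb‖/‖b‖ = 0.1217

0.1217


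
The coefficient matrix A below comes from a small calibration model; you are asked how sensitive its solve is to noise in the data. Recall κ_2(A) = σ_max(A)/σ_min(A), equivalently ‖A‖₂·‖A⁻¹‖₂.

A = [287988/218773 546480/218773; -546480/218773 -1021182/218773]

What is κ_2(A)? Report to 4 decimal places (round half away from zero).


378.5000

M = AᵀA = [1320337296/165611161 2475554400/165611161; 2475554400/165611161 4641706116/165611161]. tr(M)=20629908/573049, det(M)=5184/573049
solving λ² − 20629908/573049·λ + 5184/573049 = 0 gives λ = 36, 144/573049
κ = σ_max/σ_min = 6/(12/757) = 378.5000


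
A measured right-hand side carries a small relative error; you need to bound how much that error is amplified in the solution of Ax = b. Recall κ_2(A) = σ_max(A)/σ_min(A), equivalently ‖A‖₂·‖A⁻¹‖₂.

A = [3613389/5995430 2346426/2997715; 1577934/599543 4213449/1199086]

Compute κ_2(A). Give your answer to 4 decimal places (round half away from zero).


form AᵀA = [155885872041/21383212900 51960785472/5345803225; 51960785472/5345803225 277127704809/21383212900] with trace 8660271537/427664258 and determinant 11390625/3421314064
eigenvalues of AᵀA: λ = (tr ± √(tr²−4·det))/2 = 81/4, 140625/855328516
κ_2(A) = √(λ_max/λ_min) = √((81/4) / (140625/855328516)) = 350.9520

350.9520


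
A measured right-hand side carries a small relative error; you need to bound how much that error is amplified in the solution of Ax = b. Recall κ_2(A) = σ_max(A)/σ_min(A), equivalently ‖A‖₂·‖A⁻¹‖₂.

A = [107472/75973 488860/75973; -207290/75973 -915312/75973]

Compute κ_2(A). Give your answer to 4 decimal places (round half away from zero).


M = AᵀA = [188648356/19971961 838317600/19971961; 838317600/19971961 3725882896/19971961]. tr(M)=2328692/11881, det(M)=3136/11881
eigenvalues of AᵀA: λ = (tr ± √(tr²−4·det))/2 = 196, 16/11881
so κ_2 = √(196 / (16/11881)) = 381.5000

381.5000


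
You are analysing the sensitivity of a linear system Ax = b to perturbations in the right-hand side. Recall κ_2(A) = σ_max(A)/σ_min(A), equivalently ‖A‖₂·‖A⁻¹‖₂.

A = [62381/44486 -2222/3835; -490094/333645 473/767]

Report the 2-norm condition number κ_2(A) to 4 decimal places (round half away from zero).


AᵀA = [2183509009/529460100 -3032623/1764867; -3032623/1764867 10530509/14707225]; tr = 15163357/3132900, det = 14641/78322500
eigenvalues of AᵀA: λ = (tr ± √(tr²−4·det))/2 = 121/25, 121/3132900
σ_max=√(121/25)=(11/5), σ_min=√(121/3132900)=(11/1770) → κ = 354.0000

354.0000


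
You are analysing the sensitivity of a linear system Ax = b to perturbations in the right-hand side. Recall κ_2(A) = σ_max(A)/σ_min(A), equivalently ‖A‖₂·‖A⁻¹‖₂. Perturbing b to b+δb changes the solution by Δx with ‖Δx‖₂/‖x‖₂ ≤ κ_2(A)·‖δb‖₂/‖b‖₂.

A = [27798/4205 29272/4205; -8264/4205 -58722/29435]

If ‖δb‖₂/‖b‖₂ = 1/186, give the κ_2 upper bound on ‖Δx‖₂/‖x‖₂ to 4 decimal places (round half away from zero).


M = AᵀA = [33640900/707281 247248000/4950967; 247248000/4950967 1817356900/34656769]. tr(M)=4121000/41209, det(M)=10000/41209
λ_max, λ_min = (4121000/41209 ± √16980992640000/1698181681)/2 = 100, 100/41209
κ_2(A) = √(λ_max/λ_min) = √(100 / (100/41209)) = 203.0000
worst-case relative error ≤ 203.0000 × 1/186 = 1.0914

1.0914


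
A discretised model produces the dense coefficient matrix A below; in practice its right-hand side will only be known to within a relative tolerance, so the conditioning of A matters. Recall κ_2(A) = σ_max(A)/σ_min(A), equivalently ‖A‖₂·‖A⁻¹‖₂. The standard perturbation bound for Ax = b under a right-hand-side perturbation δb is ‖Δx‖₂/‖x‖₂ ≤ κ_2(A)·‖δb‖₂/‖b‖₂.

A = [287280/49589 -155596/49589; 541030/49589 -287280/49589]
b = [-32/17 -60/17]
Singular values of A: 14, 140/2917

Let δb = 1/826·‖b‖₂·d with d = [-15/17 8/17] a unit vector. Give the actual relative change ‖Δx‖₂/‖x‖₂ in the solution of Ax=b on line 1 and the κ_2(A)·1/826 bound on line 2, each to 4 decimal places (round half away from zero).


σ_max = 14, σ_min = 140/2917
κ_2(A) = 14 / (140/2917) = 291.7000
κ_2(A)·‖δb‖/‖b‖ = 0.3531
solve Ax = b  →  x = [-0.2521 0.1345]
‖b‖ = 4.0000, ‖x‖ = 0.2857
Δx = A⁻¹·δb where δb = 1/826·4.0000·d; ‖Δx‖ = 0.1009
relative error = 0.3531
realised/bound = 1 exactly: the bound is attained for this b and d

0.3531
0.3531


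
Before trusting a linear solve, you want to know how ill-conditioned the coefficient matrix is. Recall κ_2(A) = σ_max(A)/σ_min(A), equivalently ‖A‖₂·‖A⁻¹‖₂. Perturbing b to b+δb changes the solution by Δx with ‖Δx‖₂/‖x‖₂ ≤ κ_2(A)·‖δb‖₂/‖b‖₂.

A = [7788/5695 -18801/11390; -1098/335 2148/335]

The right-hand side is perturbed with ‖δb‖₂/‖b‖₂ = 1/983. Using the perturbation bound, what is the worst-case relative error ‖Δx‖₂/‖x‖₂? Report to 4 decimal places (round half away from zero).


0.0170

form AᵀA = [16362900/1297321 -30192750/1297321; -30192750/1297321 227486025/5189284] with trace 1013625/17956 and determinant 50625/4489
λ_max, λ_min = (1013625/17956 ± √1012891280625/322417936)/2 = 225/4, 900/4489
κ = σ_max/σ_min = (15/2)/(30/67) = 16.7500
bound on ‖Δx‖/‖x‖: κ·ε = 16.7500·1/983 = 0.0170
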